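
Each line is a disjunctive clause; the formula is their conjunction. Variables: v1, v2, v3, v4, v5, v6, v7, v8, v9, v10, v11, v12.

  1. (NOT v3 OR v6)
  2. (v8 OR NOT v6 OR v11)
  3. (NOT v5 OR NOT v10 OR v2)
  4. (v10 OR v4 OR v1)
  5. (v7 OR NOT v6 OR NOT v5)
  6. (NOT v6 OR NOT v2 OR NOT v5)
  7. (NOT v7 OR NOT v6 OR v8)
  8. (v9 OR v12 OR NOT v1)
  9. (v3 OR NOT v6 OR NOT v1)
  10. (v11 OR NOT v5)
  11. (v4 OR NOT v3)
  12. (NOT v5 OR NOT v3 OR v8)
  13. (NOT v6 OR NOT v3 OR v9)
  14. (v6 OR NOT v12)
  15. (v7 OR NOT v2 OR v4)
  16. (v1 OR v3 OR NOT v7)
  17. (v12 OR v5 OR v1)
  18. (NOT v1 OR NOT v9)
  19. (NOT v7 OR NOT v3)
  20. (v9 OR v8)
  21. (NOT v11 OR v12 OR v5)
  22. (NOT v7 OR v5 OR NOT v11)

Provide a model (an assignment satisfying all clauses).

v1=False, v2=True, v3=False, v4=True, v5=True, v6=False, v7=False, v8=False, v9=True, v10=False, v11=True, v12=False

Check each clause:
  1. (v6 OR NOT v3) — NOT v3 is true.
  2. (v8 OR NOT v6 OR v11) — NOT v6 is true.
  3. (NOT v5 OR NOT v10 OR v2) — v2 is true.
  4. (v4 OR v10 OR v1) — v4 is true.
  5. (NOT v5 OR NOT v6 OR v7) — NOT v6 is true.
  6. (NOT v2 OR NOT v6 OR NOT v5) — NOT v6 is true.
  7. (NOT v7 OR v8 OR NOT v6) — NOT v7 is true.
  8. (v9 OR v12 OR NOT v1) — v9 is true.
  9. (NOT v6 OR NOT v1 OR v3) — NOT v6 is true.
  10. (NOT v5 OR v11) — v11 is true.
  11. (NOT v3 OR v4) — v4 is true.
  12. (NOT v3 OR NOT v5 OR v8) — NOT v3 is true.
  13. (NOT v6 OR NOT v3 OR v9) — v9 is true.
  14. (NOT v12 OR v6) — NOT v12 is true.
  15. (v4 OR NOT v2 OR v7) — v4 is true.
  16. (v1 OR v3 OR NOT v7) — NOT v7 is true.
  17. (v12 OR v1 OR v5) — v5 is true.
  18. (NOT v1 OR NOT v9) — NOT v1 is true.
  19. (NOT v3 OR NOT v7) — NOT v7 is true.
  20. (v8 OR v9) — v9 is true.
  21. (NOT v11 OR v12 OR v5) — v5 is true.
  22. (NOT v11 OR NOT v7 OR v5) — NOT v7 is true.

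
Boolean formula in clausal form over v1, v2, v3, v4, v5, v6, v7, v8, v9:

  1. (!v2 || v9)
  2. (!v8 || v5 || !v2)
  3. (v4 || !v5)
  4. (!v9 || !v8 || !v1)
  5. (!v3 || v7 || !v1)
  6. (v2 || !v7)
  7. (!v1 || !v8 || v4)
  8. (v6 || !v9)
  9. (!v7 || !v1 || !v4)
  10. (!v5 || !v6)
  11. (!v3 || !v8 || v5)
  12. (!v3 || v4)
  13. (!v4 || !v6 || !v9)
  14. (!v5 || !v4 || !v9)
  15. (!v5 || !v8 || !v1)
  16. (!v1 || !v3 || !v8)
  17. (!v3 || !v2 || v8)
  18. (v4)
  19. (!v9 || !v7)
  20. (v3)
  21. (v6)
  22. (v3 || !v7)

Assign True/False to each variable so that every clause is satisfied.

v1=0, v2=0, v3=1, v4=1, v5=0, v6=1, v7=0, v8=0, v9=0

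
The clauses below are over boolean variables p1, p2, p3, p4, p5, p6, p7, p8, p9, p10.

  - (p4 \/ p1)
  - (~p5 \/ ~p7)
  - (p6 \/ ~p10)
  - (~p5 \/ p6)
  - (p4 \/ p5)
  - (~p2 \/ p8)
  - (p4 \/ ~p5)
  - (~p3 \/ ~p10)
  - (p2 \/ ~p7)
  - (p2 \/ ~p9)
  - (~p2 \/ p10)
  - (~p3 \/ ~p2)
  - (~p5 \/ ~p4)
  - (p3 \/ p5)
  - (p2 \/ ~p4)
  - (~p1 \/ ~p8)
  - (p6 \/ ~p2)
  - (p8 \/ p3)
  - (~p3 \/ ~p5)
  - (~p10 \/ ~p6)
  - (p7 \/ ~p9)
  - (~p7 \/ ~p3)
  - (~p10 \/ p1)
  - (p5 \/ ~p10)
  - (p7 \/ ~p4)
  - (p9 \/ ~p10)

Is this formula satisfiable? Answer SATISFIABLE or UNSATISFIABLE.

UNSATISFIABLE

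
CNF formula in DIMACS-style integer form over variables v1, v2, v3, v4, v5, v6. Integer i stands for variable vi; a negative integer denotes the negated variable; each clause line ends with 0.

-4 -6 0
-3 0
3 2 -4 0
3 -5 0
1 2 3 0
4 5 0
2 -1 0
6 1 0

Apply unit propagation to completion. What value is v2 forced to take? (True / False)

True

Unit clause (!v3) sets v3 = False.
From (!v5 || v3) and v3 = False: v5 = False.
(v5 || v4): since v5 = False, the clause reduces to (v4). v4 = True.
In (!v4 || !v6), !v4 is now false; !v6 must hold, so v6 = False.
(v3 || !v4 || v2): since v3 = False, v4 = True, the clause reduces to (v2). v2 = True.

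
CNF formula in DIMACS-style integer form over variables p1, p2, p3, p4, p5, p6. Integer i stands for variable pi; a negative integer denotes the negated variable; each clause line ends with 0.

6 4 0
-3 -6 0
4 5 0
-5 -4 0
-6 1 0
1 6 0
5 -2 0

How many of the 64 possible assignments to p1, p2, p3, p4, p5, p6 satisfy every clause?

5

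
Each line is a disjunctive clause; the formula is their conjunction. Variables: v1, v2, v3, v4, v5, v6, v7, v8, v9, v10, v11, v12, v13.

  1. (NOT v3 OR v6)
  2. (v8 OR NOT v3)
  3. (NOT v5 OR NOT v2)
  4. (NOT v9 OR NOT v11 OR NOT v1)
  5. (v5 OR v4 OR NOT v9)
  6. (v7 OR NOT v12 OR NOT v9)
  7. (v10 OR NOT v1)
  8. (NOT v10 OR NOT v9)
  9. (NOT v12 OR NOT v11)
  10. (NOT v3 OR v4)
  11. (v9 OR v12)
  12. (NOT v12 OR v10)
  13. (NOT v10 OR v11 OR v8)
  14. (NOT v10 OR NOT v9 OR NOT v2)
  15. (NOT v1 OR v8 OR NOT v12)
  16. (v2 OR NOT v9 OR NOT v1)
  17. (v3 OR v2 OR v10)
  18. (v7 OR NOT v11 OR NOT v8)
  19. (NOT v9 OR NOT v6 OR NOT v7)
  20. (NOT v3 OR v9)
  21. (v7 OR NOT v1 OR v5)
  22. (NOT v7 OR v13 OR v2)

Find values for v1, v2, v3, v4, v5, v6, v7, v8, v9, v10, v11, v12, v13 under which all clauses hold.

v1=0, v2=1, v3=0, v4=1, v5=0, v6=1, v7=0, v8=1, v9=0, v10=1, v11=0, v12=1, v13=0

Pure literal: v1 appears only negated; assign v1 = False.
Pure literal: v4 appears only positively; assign v4 = True.
Set v2 = True and propagate.
  then v5 is forced to False.
Branch on v3: take v3 = False.
For the remaining variables, v6 = True, v7 = False, v8 = True, v9 = False, v10 = True, v11 = False, v12 = True, v13 = False works.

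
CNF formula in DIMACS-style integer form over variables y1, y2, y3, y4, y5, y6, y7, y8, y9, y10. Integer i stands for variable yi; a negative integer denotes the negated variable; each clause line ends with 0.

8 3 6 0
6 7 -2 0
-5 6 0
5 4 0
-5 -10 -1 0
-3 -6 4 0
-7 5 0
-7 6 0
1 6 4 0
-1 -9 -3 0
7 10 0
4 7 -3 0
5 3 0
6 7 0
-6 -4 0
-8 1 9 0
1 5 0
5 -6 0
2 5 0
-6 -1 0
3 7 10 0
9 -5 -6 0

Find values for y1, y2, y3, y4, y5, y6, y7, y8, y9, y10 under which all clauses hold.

Set y1 = False and propagate.
  then y5 is forced to True.
  then y6 is forced to True.
  then y4 is forced to False.
  then y3 is forced to False.
  then y9 is forced to True.
Set y7 = True and propagate.
y2, y8, y10 are now unconstrained; take y2 = False, y8 = False, y10 = True.
Every clause has at least one true literal under this assignment.
Check each clause:
  1. (y6 | y3 | y8) — y6 is true.
  2. (y7 | y6 | ~y2) — ~y2 is true.
  3. (y6 | ~y5) — y6 is true.
  4. (y5 | y4) — y5 is true.
  5. (~y1 | ~y10 | ~y5) — ~y1 is true.
  6. (y4 | ~y6 | ~y3) — ~y3 is true.
  7. (y5 | ~y7) — y5 is true.
  8. (~y7 | y6) — y6 is true.
  9. (y6 | y1 | y4) — y6 is true.
  10. (~y1 | ~y3 | ~y9) — ~y3 is true.
  11. (y7 | y10) — y10 is true.
  12. (~y3 | y7 | y4) — ~y3 is true.
  13. (y5 | y3) — y5 is true.
  14. (y7 | y6) — y6 is true.
  15. (~y6 | ~y4) — ~y4 is true.
  16. (y9 | ~y8 | y1) — ~y8 is true.
  17. (y5 | y1) — y5 is true.
  18. (~y6 | y5) — y5 is true.
  19. (y5 | y2) — y5 is true.
  20. (~y6 | ~y1) — ~y1 is true.
  21. (y3 | y7 | y10) — y10 is true.
  22. (~y6 | y9 | ~y5) — y9 is true.

y1 = False, y2 = False, y3 = False, y4 = False, y5 = True, y6 = True, y7 = True, y8 = False, y9 = True, y10 = True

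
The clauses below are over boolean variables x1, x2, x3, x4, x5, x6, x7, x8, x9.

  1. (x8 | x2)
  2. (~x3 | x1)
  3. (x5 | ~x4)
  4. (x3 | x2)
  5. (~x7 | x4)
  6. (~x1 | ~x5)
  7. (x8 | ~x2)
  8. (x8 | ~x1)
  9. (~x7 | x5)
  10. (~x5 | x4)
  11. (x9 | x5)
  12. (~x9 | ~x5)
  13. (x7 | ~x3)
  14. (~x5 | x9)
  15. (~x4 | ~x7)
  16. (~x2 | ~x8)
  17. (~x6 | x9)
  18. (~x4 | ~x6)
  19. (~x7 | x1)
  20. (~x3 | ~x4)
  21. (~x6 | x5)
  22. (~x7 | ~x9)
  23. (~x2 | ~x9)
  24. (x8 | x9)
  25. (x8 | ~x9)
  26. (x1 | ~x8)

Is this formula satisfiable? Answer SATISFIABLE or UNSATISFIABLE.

UNSATISFIABLE

x5 = True:
  propagation gives x1=False, x3=False, x2=True, x8=True; an empty clause results — contradiction.
x5 = False:
  propagation gives x4=False, x7=False, x9=True, x3=False; an empty clause results — contradiction.
Every branch closes, so no satisfying assignment exists.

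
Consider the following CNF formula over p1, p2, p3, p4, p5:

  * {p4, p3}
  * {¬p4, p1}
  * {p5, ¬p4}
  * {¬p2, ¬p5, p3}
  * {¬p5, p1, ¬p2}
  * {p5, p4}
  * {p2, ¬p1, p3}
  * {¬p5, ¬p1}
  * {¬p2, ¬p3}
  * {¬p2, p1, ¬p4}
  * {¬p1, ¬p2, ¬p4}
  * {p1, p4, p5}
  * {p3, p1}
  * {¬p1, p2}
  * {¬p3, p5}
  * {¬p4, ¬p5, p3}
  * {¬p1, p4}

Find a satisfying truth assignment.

Set p1 = False and propagate.
  then p4 is forced to False.
  then p3 is forced to True.
  then p5 is forced to True.
  then p2 is forced to False.
Every clause has at least one true literal under this assignment.

p1=F, p2=F, p3=T, p4=F, p5=T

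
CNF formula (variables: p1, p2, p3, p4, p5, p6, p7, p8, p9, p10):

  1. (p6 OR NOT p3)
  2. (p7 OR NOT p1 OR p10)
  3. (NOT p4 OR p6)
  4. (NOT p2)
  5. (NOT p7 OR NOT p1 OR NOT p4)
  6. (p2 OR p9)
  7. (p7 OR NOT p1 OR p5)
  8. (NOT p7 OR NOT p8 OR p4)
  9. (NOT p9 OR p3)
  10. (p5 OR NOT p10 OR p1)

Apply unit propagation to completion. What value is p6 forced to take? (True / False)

True

Unit clause (NOT p2) sets p2 = False.
From (p9 OR p2) and p2 = False: p9 = True.
From (NOT p9 OR p3) and p9 = True: p3 = True.
In (p6 OR NOT p3), NOT p3 is now false; p6 must hold, so p6 = True.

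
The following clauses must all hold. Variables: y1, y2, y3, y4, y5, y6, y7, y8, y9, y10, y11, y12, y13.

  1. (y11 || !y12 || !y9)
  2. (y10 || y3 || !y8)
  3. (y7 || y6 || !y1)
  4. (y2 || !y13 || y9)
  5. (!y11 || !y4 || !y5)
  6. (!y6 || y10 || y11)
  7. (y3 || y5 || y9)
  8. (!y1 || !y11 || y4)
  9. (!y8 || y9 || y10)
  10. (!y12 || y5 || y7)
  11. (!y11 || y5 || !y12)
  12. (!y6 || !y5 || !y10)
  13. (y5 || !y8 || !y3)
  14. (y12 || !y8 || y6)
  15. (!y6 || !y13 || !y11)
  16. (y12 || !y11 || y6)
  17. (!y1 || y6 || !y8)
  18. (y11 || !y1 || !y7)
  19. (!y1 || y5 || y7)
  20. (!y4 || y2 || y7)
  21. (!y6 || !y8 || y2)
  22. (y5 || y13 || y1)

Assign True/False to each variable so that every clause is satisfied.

y1 = False, y2 = True, y3 = True, y4 = True, y5 = False, y6 = False, y7 = True, y8 = False, y9 = False, y10 = True, y11 = False, y12 = False, y13 = True

Check each clause:
  1. (!y9 || y11 || !y12) — !y12 is true.
  2. (!y8 || y3 || y10) — !y8 is true.
  3. (!y1 || y7 || y6) — !y1 is true.
  4. (y9 || !y13 || y2) — y2 is true.
  5. (!y11 || !y4 || !y5) — !y5 is true.
  6. (y11 || !y6 || y10) — y10 is true.
  7. (y9 || y3 || y5) — y3 is true.
  8. (y4 || !y11 || !y1) — y4 is true.
  9. (y9 || y10 || !y8) — !y8 is true.
  10. (!y12 || y7 || y5) — !y12 is true.
  11. (y5 || !y12 || !y11) — !y11 is true.
  12. (!y5 || !y6 || !y10) — !y6 is true.
  13. (!y8 || y5 || !y3) — !y8 is true.
  14. (!y8 || y12 || y6) — !y8 is true.
  15. (!y11 || !y6 || !y13) — !y6 is true.
  16. (y6 || y12 || !y11) — !y11 is true.
  17. (!y1 || !y8 || y6) — !y8 is true.
  18. (y11 || !y7 || !y1) — !y1 is true.
  19. (!y1 || y5 || y7) — !y1 is true.
  20. (!y4 || y7 || y2) — y2 is true.
  21. (!y6 || y2 || !y8) — !y8 is true.
  22. (y5 || y13 || y1) — y13 is true.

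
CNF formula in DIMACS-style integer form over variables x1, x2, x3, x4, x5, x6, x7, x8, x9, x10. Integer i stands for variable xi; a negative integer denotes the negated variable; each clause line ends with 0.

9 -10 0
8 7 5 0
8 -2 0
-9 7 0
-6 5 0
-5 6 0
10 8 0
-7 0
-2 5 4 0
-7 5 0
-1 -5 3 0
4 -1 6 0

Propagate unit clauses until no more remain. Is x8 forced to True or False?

True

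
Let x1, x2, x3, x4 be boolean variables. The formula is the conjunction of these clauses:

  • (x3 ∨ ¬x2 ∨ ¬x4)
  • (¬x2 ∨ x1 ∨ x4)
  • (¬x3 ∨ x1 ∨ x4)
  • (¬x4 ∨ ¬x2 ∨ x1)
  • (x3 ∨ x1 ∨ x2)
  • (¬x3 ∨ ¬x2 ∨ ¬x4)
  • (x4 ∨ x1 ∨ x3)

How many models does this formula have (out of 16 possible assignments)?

7

The models are:
  x1=F x2=F x3=T x4=T
  x1=T x2=F x3=F x4=F
  x1=T x2=F x3=F x4=T
  x1=T x2=F x3=T x4=F
  x1=T x2=F x3=T x4=T
  x1=T x2=T x3=F x4=F
  x1=T x2=T x3=T x4=F
That's 7 in total.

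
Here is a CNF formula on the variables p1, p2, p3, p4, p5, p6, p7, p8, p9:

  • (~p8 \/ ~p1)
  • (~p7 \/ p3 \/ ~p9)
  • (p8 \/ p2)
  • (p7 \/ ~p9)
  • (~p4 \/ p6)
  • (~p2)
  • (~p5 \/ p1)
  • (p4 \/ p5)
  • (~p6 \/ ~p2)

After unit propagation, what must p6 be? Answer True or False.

True

(~p2) stands alone — p2 = False.
(p2 \/ p8) with p2 = False leaves only p8, so p8 = True.
In (~p1 \/ ~p8), ~p8 is now false; ~p1 must hold, so p1 = False.
From (p1 \/ ~p5) and p1 = False: p5 = False.
From (p5 \/ p4) and p5 = False: p4 = True.
(p6 \/ ~p4) with p4 = True leaves only p6, so p6 = True.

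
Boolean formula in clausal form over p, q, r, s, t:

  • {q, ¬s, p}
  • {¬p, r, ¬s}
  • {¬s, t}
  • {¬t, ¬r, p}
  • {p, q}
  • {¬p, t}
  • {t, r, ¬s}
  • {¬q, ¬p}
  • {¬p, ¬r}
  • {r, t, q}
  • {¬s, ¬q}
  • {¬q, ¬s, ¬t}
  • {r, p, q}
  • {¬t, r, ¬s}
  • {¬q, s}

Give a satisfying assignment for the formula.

Set p = True and propagate.
  then t is forced to True.
  then q is forced to False.
  then r is forced to False.
  then s is forced to False.

p=T, q=F, r=F, s=F, t=T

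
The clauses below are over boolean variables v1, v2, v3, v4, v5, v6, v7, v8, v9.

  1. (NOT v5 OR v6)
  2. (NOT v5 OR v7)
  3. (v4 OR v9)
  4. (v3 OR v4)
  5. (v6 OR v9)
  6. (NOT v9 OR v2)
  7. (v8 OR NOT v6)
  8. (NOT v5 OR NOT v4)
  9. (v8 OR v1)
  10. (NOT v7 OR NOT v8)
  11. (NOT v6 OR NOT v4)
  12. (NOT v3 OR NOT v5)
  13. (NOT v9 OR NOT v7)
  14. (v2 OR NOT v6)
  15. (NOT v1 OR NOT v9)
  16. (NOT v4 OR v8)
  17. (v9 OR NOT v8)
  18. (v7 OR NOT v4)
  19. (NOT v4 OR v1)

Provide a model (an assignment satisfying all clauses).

v1=False, v2=True, v3=True, v4=False, v5=False, v6=False, v7=False, v8=True, v9=True

Pure literal: v2 appears only positively; assign v2 = True.
Pure literal: v5 appears only negated; assign v5 = False.
Set v1 = False and propagate.
  then v8 is forced to True.
  then v7 is forced to False.
  then v9 is forced to True.
  then v4 is forced to False.
  then v3 is forced to True.
v6 is now unconstrained; take v6 = False.
Every clause has at least one true literal under this assignment.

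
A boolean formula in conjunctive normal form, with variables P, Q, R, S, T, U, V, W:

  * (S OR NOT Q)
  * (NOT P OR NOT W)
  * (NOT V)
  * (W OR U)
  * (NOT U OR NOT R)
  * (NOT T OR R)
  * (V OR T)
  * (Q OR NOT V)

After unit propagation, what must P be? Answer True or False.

Unit clause (NOT V) sets V = False.
(T OR V) with V = False leaves only T, so T = True.
(R OR NOT T): since T = True, the clause reduces to (R). R = True.
(NOT R OR NOT U): since R = True, the clause reduces to (NOT U). U = False.
In (U OR W), U is now false; W must hold, so W = True.
From (NOT W OR NOT P) and W = True: P = False.

False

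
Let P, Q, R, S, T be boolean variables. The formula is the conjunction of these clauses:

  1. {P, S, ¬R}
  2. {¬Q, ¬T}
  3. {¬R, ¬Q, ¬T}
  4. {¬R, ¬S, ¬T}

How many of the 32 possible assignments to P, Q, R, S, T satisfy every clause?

19

Split on R, then T.
  R=1, T=1: remaining (P,Q,S) ∈ {(1,0,0)} — 1.
  R=1, T=0: Q free; 3 ways for (P,S) × 2^1 = 6.
  R=0, T=1: remaining (P,Q,S) ∈ {(0,0,0); (0,0,1); (1,0,0); (1,0,1)} — 4.
  R=0, T=0: P, Q, S free → 2^3 = 8.
Total: 1 + 6 + 4 + 8 = 19.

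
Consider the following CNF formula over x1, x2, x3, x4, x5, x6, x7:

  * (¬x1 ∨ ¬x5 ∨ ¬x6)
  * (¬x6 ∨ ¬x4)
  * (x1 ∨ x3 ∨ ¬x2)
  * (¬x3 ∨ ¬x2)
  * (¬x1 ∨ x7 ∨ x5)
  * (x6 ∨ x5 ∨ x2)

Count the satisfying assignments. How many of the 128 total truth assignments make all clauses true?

33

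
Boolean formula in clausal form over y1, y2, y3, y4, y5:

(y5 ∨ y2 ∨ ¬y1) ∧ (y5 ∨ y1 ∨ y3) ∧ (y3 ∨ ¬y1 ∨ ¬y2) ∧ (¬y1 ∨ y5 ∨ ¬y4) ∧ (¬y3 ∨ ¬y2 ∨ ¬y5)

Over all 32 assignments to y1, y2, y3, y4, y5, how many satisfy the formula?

15

Case analysis on y1 and y5:
  y1=T, y5=T: remaining (y2,y3,y4) ∈ {(F,F,F); (F,F,T); (F,T,F); (F,T,T)} — 4.
  y1=T, y5=F: remaining (y2,y3,y4) ∈ {(T,T,F)} — 1.
  y1=F, y5=T: y4 free; 3 ways for (y2,y3) × 2^1 = 6.
  y1=F, y5=F: remaining (y2,y3,y4) ∈ {(F,T,F); (F,T,T); (T,T,F); (T,T,T)} — 4.
Total: 4 + 1 + 6 + 4 = 15.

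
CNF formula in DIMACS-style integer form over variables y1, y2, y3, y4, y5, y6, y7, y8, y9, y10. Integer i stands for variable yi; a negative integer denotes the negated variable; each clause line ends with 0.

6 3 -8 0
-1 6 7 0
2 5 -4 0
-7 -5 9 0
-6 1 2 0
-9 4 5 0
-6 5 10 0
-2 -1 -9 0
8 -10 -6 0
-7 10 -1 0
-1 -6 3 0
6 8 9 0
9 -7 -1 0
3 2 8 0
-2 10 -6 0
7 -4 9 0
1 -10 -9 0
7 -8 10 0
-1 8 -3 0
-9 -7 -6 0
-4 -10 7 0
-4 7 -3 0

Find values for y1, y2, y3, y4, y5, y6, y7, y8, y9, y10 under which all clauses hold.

Set y1 = False and propagate.
Try y2 = True.
For the remaining variables, y3 = True, y4 = True, y5 = False, y6 = False, y7 = True, y8 = True, y9 = True, y10 = False works.

y1=F  y2=T  y3=T  y4=T  y5=F  y6=F  y7=T  y8=T  y9=T  y10=F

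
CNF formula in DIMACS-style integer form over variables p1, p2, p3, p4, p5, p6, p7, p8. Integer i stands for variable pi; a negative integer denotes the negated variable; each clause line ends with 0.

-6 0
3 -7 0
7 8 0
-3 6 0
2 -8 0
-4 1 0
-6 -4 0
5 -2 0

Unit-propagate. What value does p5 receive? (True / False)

True

Unit clause (NOT p6) sets p6 = False.
From (p6 OR NOT p3) and p6 = False: p3 = False.
(p3 OR NOT p7) with p3 = False leaves only NOT p7, so p7 = False.
From (p7 OR p8) and p7 = False: p8 = True.
(p2 OR NOT p8) with p8 = True leaves only p2, so p2 = True.
(p5 OR NOT p2) with p2 = True leaves only p5, so p5 = True.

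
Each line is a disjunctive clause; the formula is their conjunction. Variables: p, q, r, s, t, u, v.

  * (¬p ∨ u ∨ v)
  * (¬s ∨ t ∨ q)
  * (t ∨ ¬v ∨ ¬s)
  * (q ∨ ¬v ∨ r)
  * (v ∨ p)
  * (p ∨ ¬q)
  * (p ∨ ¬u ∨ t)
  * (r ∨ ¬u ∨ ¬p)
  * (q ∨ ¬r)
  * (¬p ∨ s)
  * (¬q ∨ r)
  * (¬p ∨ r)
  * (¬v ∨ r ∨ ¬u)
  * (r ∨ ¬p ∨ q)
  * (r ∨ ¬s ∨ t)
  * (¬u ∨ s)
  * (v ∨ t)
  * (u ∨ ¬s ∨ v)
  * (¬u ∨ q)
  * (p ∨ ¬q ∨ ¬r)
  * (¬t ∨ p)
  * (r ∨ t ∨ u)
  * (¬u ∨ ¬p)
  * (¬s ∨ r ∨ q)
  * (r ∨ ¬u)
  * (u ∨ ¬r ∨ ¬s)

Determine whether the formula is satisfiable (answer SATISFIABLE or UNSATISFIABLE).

r = True:
  propagation gives q=True, p=True, s=True, u=False; an empty clause results — contradiction.
r = False:
  propagation gives q=False, v=False, p=True; an empty clause results — contradiction.
Every branch closes, so no satisfying assignment exists.

UNSATISFIABLE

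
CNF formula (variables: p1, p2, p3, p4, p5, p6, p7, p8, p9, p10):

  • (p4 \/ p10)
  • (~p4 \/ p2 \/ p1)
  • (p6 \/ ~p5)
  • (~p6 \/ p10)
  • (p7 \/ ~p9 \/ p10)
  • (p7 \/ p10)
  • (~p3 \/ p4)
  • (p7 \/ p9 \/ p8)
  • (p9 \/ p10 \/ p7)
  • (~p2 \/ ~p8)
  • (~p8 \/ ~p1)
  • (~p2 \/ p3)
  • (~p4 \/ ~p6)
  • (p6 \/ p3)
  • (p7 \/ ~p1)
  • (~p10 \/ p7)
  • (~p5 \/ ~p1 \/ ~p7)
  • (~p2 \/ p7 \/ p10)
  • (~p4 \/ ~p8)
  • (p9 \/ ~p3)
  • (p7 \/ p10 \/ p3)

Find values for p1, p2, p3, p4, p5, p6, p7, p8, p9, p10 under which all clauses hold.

Pure literal: p5 appears only negated; assign p5 = False.
Try p1 = True.
  then p8 is forced to False.
  then p7 is forced to True.
Branch on p2: take p2 = False.
The remaining clauses are satisfied by p3 = False, p4 = False, p6 = True, p9 = True, p10 = True.

p1=1, p2=0, p3=0, p4=0, p5=0, p6=1, p7=1, p8=0, p9=1, p10=1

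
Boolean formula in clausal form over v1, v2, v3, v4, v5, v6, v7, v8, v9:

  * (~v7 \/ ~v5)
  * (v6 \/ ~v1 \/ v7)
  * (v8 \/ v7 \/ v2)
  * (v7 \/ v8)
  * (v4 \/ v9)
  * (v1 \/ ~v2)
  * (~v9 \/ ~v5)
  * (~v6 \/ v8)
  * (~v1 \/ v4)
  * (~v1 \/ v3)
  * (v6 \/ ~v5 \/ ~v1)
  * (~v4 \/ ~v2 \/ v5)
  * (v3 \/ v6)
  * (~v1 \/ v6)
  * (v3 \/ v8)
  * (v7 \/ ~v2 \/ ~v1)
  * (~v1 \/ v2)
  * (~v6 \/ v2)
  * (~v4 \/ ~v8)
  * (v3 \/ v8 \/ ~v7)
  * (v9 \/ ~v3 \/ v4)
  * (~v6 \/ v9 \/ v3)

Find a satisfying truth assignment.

v1=False  v2=False  v3=True  v4=False  v5=False  v6=False  v7=True  v8=False  v9=True

Branch on v1: take v1 = False.
  then v2 is forced to False.
  then v6 is forced to False.
  then v3 is forced to True.
For the remaining variables, v4 = False, v5 = False, v7 = True, v8 = False, v9 = True works.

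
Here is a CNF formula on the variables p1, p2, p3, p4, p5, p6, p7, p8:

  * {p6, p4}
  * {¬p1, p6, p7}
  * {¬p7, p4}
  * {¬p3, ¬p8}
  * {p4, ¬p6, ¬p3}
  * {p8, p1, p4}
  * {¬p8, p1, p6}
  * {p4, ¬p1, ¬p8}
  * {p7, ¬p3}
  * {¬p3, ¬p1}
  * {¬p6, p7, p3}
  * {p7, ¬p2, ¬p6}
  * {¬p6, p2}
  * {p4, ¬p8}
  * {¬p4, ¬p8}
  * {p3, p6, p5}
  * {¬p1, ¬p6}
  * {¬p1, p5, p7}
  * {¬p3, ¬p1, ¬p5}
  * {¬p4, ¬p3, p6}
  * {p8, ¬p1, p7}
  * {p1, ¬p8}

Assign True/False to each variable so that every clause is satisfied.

p1=1, p2=0, p3=0, p4=1, p5=1, p6=0, p7=1, p8=0

Set p1 = True and propagate.
  then p3 is forced to False.
  then p6 is forced to False.
  then p4 is forced to True.
  then p7 is forced to True.
  then p8 is forced to False.
  then p5 is forced to True.
p2 is now unconstrained; take p2 = False.
Check each clause:
  1. {p4, p6} — p4 is true.
  2. {¬p1, p7, p6} — p7 is true.
  3. {p4, ¬p7} — p4 is true.
  4. {¬p8, ¬p3} — ¬p8 is true.
  5. {¬p3, ¬p6, p4} — ¬p6 is true.
  6. {p8, p4, p1} — p1 is true.
  7. {¬p8, p6, p1} — ¬p8 is true.
  8. {¬p1, ¬p8, p4} — ¬p8 is true.
  9. {¬p3, p7} — ¬p3 is true.
  10. {¬p3, ¬p1} — ¬p3 is true.
  11. {¬p6, p7, p3} — ¬p6 is true.
  12. {¬p2, p7, ¬p6} — ¬p6 is true.
  13. {p2, ¬p6} — ¬p6 is true.
  14. {p4, ¬p8} — ¬p8 is true.
  15. {¬p8, ¬p4} — ¬p8 is true.
  16. {p5, p3, p6} — p5 is true.
  17. {¬p6, ¬p1} — ¬p6 is true.
  18. {¬p1, p5, p7} — p5 is true.
  19. {¬p5, ¬p3, ¬p1} — ¬p3 is true.
  20. {¬p4, ¬p3, p6} — ¬p3 is true.
  21. {p8, ¬p1, p7} — p7 is true.
  22. {p1, ¬p8} — ¬p8 is true.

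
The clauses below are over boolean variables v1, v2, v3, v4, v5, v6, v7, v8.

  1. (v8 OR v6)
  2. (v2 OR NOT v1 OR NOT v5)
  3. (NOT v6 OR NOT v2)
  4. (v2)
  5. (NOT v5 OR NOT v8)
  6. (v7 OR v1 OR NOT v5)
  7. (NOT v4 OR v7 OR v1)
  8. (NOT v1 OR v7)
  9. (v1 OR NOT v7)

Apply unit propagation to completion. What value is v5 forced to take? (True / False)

False

Unit clause (v2) sets v2 = True.
From (NOT v2 OR NOT v6) and v2 = True: v6 = False.
In (v6 OR v8), v6 is now false; v8 must hold, so v8 = True.
From (NOT v8 OR NOT v5) and v8 = True: v5 = False.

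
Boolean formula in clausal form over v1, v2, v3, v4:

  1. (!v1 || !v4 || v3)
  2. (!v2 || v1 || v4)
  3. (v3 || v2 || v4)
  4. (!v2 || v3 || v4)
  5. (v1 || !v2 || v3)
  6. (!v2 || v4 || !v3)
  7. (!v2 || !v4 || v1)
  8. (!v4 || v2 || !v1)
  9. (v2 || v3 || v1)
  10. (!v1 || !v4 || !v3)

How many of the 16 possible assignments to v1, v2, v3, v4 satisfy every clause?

3

Satisfying assignments:
  v1=0 v2=0 v3=1 v4=0
  v1=0 v2=0 v3=1 v4=1
  v1=1 v2=0 v3=1 v4=0
Count: 3.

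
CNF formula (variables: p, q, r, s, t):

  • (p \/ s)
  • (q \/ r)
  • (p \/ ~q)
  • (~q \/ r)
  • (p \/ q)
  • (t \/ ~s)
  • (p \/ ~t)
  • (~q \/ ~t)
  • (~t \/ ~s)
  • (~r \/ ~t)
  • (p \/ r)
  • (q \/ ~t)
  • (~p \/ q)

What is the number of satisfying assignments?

1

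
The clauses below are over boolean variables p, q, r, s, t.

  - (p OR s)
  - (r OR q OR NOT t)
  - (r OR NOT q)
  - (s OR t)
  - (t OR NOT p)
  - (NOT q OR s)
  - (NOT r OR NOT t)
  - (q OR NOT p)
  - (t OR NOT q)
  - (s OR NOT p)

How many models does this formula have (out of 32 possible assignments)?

The models are:
  p=0 q=0 r=0 s=1 t=0
  p=0 q=0 r=1 s=1 t=0
That's 2 in total.

2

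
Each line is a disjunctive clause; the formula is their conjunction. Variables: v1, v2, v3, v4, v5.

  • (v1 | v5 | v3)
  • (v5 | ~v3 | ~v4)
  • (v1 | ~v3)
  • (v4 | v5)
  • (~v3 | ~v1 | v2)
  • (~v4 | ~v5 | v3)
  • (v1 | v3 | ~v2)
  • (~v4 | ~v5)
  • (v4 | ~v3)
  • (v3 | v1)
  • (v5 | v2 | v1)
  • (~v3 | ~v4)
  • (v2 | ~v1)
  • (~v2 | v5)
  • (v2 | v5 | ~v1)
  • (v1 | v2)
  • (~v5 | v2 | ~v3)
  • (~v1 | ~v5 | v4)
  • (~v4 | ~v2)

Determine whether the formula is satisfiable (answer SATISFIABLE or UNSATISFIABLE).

UNSATISFIABLE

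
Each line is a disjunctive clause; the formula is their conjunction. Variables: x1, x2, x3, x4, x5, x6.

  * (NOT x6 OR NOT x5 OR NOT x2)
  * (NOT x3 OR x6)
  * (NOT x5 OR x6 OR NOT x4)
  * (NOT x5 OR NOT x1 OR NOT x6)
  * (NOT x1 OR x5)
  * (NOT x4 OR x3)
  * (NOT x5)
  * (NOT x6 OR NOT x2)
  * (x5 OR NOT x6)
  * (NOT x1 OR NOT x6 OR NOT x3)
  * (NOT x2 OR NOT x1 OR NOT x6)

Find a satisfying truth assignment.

x1=0, x2=0, x3=0, x4=0, x5=0, x6=0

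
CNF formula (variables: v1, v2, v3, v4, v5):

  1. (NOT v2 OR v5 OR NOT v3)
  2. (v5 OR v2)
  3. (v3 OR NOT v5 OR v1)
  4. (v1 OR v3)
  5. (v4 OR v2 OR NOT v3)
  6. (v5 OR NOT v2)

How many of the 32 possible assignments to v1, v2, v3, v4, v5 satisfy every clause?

Case analysis on v2 and v3:
  v2=1, v3=1: remaining (v1,v4,v5) ∈ {(0,0,1); (0,1,1); (1,0,1); (1,1,1)} — 4.
  v2=1, v3=0: remaining (v1,v4,v5) ∈ {(1,0,1); (1,1,1)} — 2.
  v2=0, v3=1: remaining (v1,v4,v5) ∈ {(0,1,1); (1,1,1)} — 2.
  v2=0, v3=0: remaining (v1,v4,v5) ∈ {(1,0,1); (1,1,1)} — 2.
Total: 4 + 2 + 2 + 2 = 10.

10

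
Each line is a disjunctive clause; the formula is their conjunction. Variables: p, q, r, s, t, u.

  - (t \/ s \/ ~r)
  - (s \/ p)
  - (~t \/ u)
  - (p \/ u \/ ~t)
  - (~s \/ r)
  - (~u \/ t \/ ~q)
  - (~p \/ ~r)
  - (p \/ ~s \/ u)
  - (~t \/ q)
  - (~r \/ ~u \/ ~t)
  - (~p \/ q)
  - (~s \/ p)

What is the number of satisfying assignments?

Satisfying assignments:
  p=T q=T r=F s=F t=F u=F
  p=T q=T r=F s=F t=T u=T
Count: 2.

2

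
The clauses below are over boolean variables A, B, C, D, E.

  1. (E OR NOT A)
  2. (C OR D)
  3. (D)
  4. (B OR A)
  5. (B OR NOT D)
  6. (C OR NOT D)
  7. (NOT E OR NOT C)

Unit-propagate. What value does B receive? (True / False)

Unit clause (D) sets D = True.
From (NOT D OR B) and D = True: B = True.

True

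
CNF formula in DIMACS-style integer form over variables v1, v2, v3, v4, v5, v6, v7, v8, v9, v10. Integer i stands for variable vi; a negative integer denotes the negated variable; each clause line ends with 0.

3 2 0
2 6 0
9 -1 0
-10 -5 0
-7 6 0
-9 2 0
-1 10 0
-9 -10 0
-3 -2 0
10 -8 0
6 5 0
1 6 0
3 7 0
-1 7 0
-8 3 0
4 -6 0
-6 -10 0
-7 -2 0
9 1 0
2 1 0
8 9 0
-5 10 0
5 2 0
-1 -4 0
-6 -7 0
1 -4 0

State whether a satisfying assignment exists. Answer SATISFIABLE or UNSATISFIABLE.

UNSATISFIABLE

v1 = True:
  propagation gives v9=True, v2=True, v10=True; an empty clause results — contradiction.
v1 = False:
  propagation gives v6=True, v4=True; an empty clause results — contradiction.
Every branch closes, so no satisfying assignment exists.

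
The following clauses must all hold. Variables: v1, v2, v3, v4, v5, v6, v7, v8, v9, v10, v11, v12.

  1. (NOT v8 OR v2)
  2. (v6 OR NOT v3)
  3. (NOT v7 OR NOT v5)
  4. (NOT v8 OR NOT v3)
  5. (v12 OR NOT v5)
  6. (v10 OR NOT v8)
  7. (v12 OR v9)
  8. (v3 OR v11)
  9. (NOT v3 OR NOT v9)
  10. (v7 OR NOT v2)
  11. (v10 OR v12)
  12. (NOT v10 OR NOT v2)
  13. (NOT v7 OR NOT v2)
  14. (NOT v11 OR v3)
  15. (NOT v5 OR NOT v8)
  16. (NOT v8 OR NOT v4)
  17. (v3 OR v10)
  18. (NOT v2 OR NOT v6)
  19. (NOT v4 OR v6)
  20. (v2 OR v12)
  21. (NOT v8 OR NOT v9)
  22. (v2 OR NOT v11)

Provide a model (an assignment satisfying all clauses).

v8 occurs only negated in the remaining clauses — set v8 = False.
v12 occurs only positively in the remaining clauses — set v12 = True.
Set v2 = False and propagate.
  then v11 is forced to False.
  then v3 is forced to True.
  then v6 is forced to True.
  then v9 is forced to False.
The remaining clauses are satisfied by v1 = True, v4 = True, v5 = True, v7 = False, v10 = False.

v1=T  v2=F  v3=T  v4=T  v5=T  v6=T  v7=F  v8=F  v9=F  v10=F  v11=F  v12=T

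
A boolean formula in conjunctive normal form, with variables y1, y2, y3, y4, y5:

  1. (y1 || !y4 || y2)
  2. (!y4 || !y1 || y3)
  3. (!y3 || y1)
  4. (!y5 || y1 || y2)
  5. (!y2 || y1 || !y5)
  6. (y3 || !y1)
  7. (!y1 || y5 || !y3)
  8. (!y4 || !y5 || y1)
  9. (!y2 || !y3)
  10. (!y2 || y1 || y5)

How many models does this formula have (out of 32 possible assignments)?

3

The models are:
  y1=0 y2=0 y3=0 y4=0 y5=0
  y1=1 y2=0 y3=1 y4=0 y5=1
  y1=1 y2=0 y3=1 y4=1 y5=1
Count: 3.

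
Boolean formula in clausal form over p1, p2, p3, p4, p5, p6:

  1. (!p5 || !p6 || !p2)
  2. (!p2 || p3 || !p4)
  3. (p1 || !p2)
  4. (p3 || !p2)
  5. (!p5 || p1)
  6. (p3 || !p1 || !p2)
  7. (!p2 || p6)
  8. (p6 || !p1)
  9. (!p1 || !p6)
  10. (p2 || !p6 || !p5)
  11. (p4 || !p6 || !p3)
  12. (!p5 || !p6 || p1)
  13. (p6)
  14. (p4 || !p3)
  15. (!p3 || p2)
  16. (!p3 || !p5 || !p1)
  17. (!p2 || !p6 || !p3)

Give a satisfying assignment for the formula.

p1 = F  p2 = F  p3 = F  p4 = F  p5 = F  p6 = T

The clause (p6) is unit: p6 must be True.
(!p1) is a unit clause, so p1 = False.
(!p2) is a unit clause, so p2 = False.
(!p5) is a unit clause, so p5 = False.
(!p3) is a unit clause, so p3 = False.
p4 is now unconstrained; take p4 = False.
Every clause has at least one true literal under this assignment.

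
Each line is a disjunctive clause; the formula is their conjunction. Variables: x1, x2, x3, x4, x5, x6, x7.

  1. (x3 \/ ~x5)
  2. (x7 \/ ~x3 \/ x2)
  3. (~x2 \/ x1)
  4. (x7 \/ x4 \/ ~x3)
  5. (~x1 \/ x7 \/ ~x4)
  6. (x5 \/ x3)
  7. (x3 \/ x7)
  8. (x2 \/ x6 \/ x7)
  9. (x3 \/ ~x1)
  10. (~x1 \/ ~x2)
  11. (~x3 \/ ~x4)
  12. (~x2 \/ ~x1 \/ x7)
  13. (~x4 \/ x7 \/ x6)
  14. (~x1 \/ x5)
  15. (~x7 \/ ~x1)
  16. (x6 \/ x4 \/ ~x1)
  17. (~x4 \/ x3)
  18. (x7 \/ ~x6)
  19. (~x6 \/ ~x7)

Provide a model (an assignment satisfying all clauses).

x1=False  x2=False  x3=True  x4=False  x5=True  x6=False  x7=True

Check each clause:
  1. (~x5 \/ x3) — x3 is true.
  2. (x2 \/ ~x3 \/ x7) — x7 is true.
  3. (~x2 \/ x1) — ~x2 is true.
  4. (x4 \/ x7 \/ ~x3) — x7 is true.
  5. (~x4 \/ ~x1 \/ x7) — ~x4 is true.
  6. (x3 \/ x5) — x3 is true.
  7. (x3 \/ x7) — x3 is true.
  8. (x7 \/ x6 \/ x2) — x7 is true.
  9. (x3 \/ ~x1) — x3 is true.
  10. (~x2 \/ ~x1) — ~x2 is true.
  11. (~x4 \/ ~x3) — ~x4 is true.
  12. (~x2 \/ x7 \/ ~x1) — x7 is true.
  13. (x7 \/ ~x4 \/ x6) — ~x4 is true.
  14. (x5 \/ ~x1) — x5 is true.
  15. (~x7 \/ ~x1) — ~x1 is true.
  16. (x4 \/ x6 \/ ~x1) — ~x1 is true.
  17. (x3 \/ ~x4) — x3 is true.
  18. (x7 \/ ~x6) — ~x6 is true.
  19. (~x7 \/ ~x6) — ~x6 is true.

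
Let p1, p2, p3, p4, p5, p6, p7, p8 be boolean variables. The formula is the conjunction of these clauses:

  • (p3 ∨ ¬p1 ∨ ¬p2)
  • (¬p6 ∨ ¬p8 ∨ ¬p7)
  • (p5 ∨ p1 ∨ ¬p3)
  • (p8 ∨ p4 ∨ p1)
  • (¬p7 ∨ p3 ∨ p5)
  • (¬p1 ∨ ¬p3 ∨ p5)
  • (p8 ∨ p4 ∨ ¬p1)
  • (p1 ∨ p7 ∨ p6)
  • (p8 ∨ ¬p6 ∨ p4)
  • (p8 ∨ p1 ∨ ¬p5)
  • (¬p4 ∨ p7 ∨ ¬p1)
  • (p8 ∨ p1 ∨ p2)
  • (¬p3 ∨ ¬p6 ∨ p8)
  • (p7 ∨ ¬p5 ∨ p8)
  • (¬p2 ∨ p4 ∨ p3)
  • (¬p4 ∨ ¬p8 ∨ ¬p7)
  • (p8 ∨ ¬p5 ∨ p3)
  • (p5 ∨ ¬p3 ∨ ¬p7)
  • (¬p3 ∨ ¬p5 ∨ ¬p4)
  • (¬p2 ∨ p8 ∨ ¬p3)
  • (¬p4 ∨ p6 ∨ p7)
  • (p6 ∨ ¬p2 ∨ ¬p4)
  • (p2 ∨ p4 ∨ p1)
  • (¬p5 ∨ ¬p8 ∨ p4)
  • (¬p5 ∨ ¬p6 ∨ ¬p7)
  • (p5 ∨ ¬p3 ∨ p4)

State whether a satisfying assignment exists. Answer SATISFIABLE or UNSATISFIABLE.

Set p1 = True and propagate.
Branch on p2: take p2 = False.
Branch on p3: take p3 = False.
For the remaining variables, p4 = False, p5 = False, p6 = True, p7 = False, p8 = True works.
So p1=True, p2=False, p3=False, p4=False, p5=False, p6=True, p7=False, p8=True is a satisfying assignment.

SATISFIABLE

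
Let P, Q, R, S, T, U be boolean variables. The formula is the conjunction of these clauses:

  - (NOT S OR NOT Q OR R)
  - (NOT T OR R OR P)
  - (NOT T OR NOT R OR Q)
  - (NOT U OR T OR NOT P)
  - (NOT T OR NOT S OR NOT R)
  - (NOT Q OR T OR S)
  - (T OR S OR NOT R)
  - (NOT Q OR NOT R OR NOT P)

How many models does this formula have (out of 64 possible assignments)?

19

Case analysis on R and T:
  R=1, T=1: remaining (P,Q,S,U) ∈ {(0,1,0,0); (0,1,0,1)} — 2.
  R=1, T=0: 5 of the 16 assignments to (P,Q,S,U) work.
  R=0, T=1: U free; 3 ways for (P,Q,S) × 2^1 = 6.
  R=0, T=0: S free; 3 ways for (P,Q,U) × 2^1 = 6.
Total: 2 + 5 + 6 + 6 = 19.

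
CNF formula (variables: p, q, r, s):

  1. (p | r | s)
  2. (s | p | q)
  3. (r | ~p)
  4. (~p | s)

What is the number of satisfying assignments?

7

The models are:
  p=0 q=0 r=0 s=1
  p=0 q=0 r=1 s=1
  p=0 q=1 r=0 s=1
  p=0 q=1 r=1 s=0
  p=0 q=1 r=1 s=1
  p=1 q=0 r=1 s=1
  p=1 q=1 r=1 s=1
Count: 7.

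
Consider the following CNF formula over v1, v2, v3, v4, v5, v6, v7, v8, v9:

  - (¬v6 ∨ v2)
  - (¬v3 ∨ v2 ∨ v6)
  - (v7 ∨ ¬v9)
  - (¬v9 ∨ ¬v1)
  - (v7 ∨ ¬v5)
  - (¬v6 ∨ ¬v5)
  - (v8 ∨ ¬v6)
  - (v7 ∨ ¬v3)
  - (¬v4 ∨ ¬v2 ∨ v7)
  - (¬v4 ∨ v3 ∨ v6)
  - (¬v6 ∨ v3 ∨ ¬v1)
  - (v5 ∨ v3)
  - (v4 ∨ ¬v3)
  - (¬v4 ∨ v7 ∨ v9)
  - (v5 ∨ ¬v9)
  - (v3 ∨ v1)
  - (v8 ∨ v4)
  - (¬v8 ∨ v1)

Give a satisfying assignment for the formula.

v7 occurs only positively in the remaining clauses — set v7 = True.
Branch on v1: take v1 = False.
  then v3 is forced to True.
  then v4 is forced to True.
  then v8 is forced to False.
  then v6 is forced to False.
  then v2 is forced to True.
Set v5 = False and propagate.
  then v9 is forced to False.
Check each clause:
  1. (¬v6 ∨ v2) — v2 is true.
  2. (v2 ∨ v6 ∨ ¬v3) — v2 is true.
  3. (v7 ∨ ¬v9) — ¬v9 is true.
  4. (¬v1 ∨ ¬v9) — ¬v1 is true.
  5. (v7 ∨ ¬v5) — ¬v5 is true.
  6. (¬v5 ∨ ¬v6) — ¬v6 is true.
  7. (¬v6 ∨ v8) — ¬v6 is true.
  8. (v7 ∨ ¬v3) — v7 is true.
  9. (¬v2 ∨ ¬v4 ∨ v7) — v7 is true.
  10. (v6 ∨ ¬v4 ∨ v3) — v3 is true.
  11. (v3 ∨ ¬v1 ∨ ¬v6) — ¬v6 is true.
  12. (v5 ∨ v3) — v3 is true.
  13. (v4 ∨ ¬v3) — v4 is true.
  14. (v7 ∨ ¬v4 ∨ v9) — v7 is true.
  15. (¬v9 ∨ v5) — ¬v9 is true.
  16. (v1 ∨ v3) — v3 is true.
  17. (v4 ∨ v8) — v4 is true.
  18. (¬v8 ∨ v1) — ¬v8 is true.

v1=F  v2=T  v3=T  v4=T  v5=F  v6=F  v7=T  v8=F  v9=F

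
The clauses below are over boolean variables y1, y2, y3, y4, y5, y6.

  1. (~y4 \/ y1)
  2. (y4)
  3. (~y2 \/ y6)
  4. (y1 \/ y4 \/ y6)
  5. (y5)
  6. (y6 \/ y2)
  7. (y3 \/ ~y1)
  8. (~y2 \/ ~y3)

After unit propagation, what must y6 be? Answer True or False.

True

(y4) stands alone — y4 = True.
From (y1 \/ ~y4) and y4 = True: y1 = True.
Unit clause (y5) sets y5 = True.
(y3 \/ ~y1) with y1 = True leaves only y3, so y3 = True.
In (~y3 \/ ~y2), ~y3 is now false; ~y2 must hold, so y2 = False.
(y2 \/ y6): since y2 = False, the clause reduces to (y6). y6 = True.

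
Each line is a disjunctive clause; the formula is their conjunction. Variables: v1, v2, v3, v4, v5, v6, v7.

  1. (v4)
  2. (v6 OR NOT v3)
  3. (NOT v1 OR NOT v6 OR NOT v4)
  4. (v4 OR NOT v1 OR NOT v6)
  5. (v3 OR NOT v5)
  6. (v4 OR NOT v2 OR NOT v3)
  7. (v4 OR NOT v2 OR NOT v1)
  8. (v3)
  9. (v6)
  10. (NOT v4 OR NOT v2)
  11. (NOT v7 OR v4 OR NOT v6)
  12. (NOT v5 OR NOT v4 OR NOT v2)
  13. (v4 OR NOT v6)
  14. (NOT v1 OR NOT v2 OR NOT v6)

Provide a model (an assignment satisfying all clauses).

v1 = False, v2 = False, v3 = True, v4 = True, v5 = True, v6 = True, v7 = True

(v4) is a unit clause, so v4 = True.
(v3) is a unit clause, so v3 = True.
Unit propagation: (v6) forces v6 = True.
The clause (NOT v1) is unit: v1 must be False.
The clause (NOT v2) is unit: v2 must be False.
v5, v7 are now unconstrained; take v5 = True, v7 = True.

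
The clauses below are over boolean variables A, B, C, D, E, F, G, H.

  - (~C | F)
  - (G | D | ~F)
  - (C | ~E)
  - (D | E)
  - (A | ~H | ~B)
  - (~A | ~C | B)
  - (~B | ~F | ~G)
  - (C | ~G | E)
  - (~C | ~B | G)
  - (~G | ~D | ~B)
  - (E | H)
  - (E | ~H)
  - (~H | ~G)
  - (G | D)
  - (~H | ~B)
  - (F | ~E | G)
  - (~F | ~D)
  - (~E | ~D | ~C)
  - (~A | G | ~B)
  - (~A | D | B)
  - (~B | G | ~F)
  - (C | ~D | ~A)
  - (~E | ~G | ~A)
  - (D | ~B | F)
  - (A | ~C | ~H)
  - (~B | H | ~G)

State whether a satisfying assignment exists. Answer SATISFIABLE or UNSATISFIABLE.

SATISFIABLE

Set A = False and propagate.
Set B = False and propagate.
Try C = True.
  then F is forced to True.
  then D is forced to False.
  then G is forced to True.
  then E is forced to True.
  then H is forced to False.
So A=0, B=0, C=1, D=0, E=1, F=1, G=1, H=0 is a satisfying assignment.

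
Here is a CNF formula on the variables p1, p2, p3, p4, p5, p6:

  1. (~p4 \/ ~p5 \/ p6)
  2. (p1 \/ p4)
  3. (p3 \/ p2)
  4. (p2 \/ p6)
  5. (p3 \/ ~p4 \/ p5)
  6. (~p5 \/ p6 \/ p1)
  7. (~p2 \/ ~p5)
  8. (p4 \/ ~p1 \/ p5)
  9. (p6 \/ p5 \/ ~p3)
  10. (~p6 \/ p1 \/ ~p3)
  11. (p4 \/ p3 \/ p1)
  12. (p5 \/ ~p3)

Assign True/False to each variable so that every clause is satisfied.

p1 = T, p2 = F, p3 = T, p4 = T, p5 = T, p6 = T

Check each clause:
  1. (p6 \/ ~p4 \/ ~p5) — p6 is true.
  2. (p1 \/ p4) — p1 is true.
  3. (p3 \/ p2) — p3 is true.
  4. (p6 \/ p2) — p6 is true.
  5. (p3 \/ ~p4 \/ p5) — p3 is true.
  6. (~p5 \/ p1 \/ p6) — p1 is true.
  7. (~p5 \/ ~p2) — ~p2 is true.
  8. (p5 \/ ~p1 \/ p4) — p4 is true.
  9. (~p3 \/ p5 \/ p6) — p5 is true.
  10. (~p3 \/ ~p6 \/ p1) — p1 is true.
  11. (p4 \/ p1 \/ p3) — p1 is true.
  12. (~p3 \/ p5) — p5 is true.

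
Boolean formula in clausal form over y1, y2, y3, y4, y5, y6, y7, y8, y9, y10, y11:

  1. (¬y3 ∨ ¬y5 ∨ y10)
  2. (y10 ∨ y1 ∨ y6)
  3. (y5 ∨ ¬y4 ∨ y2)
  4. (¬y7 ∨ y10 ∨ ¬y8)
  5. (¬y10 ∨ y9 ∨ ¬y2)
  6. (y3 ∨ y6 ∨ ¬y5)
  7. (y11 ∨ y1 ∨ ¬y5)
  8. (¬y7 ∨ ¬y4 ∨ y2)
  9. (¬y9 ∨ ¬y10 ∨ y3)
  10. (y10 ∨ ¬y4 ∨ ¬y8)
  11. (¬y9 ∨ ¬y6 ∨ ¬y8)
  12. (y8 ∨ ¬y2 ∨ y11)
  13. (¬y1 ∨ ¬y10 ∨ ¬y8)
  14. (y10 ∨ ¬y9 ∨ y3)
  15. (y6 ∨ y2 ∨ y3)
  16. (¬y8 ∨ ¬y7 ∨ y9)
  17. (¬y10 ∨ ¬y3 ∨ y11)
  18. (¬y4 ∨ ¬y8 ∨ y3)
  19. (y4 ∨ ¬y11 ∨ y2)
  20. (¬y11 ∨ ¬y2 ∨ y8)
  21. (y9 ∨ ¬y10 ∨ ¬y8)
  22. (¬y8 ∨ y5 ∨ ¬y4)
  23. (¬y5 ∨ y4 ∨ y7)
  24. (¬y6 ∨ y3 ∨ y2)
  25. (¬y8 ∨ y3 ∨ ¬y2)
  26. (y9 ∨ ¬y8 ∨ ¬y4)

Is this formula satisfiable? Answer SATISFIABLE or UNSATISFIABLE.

Branch on y1: take y1 = False.
For the remaining variables, y2 = False, y3 = True, y4 = False, y5 = False, y6 = True, y7 = False, y8 = False, y9 = True, y10 = False, y11 = False works.
So y1=False, y2=False, y3=True, y4=False, y5=False, y6=True, y7=False, y8=False, y9=True, y10=False, y11=False is a satisfying assignment.

SATISFIABLE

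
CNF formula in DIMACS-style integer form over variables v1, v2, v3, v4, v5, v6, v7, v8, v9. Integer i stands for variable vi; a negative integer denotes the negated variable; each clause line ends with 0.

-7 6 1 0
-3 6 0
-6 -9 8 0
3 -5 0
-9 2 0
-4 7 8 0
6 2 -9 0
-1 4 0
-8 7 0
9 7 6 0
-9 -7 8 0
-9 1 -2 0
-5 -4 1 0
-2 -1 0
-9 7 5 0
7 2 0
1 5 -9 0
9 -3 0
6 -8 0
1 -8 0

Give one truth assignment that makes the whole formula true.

v1=F  v2=T  v3=F  v4=T  v5=F  v6=T  v7=T  v8=F  v9=F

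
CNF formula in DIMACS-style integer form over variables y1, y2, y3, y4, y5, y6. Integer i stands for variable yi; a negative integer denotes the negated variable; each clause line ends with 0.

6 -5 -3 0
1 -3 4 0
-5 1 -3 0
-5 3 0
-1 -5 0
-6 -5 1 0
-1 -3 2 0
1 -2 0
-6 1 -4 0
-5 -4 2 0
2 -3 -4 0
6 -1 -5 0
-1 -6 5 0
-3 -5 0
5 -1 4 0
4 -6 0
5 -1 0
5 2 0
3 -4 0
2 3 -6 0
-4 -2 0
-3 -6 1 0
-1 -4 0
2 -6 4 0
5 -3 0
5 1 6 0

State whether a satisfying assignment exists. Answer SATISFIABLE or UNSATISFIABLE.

UNSATISFIABLE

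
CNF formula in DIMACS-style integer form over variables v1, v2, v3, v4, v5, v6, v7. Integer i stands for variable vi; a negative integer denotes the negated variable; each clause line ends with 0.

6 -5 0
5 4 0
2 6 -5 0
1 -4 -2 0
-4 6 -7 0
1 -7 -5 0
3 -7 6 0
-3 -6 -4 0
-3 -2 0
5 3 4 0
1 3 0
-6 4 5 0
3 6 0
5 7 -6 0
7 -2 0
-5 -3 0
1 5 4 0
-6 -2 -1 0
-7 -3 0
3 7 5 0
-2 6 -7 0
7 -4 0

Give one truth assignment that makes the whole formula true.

Set v1 = True and propagate.
The remaining clauses are satisfied by v2 = False, v3 = False, v4 = False, v5 = True, v6 = True, v7 = False.
Every clause has at least one true literal under this assignment.
Check each clause:
  1. (v6 | ~v5) — v6 is true.
  2. (v4 | v5) — v5 is true.
  3. (v6 | v2 | ~v5) — v6 is true.
  4. (v1 | ~v2 | ~v4) — v1 is true.
  5. (v6 | ~v4 | ~v7) — ~v7 is true.
  6. (~v5 | v1 | ~v7) — v1 is true.
  7. (v6 | v3 | ~v7) — ~v7 is true.
  8. (~v6 | ~v3 | ~v4) — ~v4 is true.
  9. (~v3 | ~v2) — ~v3 is true.
  10. (v3 | v4 | v5) — v5 is true.
  11. (v1 | v3) — v1 is true.
  12. (~v6 | v4 | v5) — v5 is true.
  13. (v6 | v3) — v6 is true.
  14. (v5 | ~v6 | v7) — v5 is true.
  15. (v7 | ~v2) — ~v2 is true.
  16. (~v3 | ~v5) — ~v3 is true.
  17. (v5 | v4 | v1) — v1 is true.
  18. (~v2 | ~v1 | ~v6) — ~v2 is true.
  19. (~v7 | ~v3) — ~v7 is true.
  20. (v7 | v3 | v5) — v5 is true.
  21. (~v7 | ~v2 | v6) — ~v7 is true.
  22. (~v4 | v7) — ~v4 is true.

v1=T, v2=F, v3=F, v4=F, v5=T, v6=T, v7=F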